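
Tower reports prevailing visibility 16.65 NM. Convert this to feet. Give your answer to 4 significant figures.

1 nmi = 6076.12 ft, so 16.65 × 6076.12 = 101200 ft.

101200 ft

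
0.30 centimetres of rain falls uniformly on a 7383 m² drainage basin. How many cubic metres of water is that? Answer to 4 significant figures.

Depth: 0.30 cm × 10 = 3 mm.
1 mm over 1 m² is 1 L, so volume = 3 × 7383 = 22149 L = 22.15 m³.

22.15 cubic metres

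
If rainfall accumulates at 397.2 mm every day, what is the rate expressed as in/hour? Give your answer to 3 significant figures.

0.652 in/hour

397.2 mm/day × 0.0393701 in/mm × 0.0416667 day/hour = 0.652 in/hour.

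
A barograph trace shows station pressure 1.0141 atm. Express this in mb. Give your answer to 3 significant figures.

1 atm = 1013.25 mb, so 1.0141 × 1013.25 = 1030 mb.

1030 mb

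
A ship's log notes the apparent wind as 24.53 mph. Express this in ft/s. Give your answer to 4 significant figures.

35.98 ft/s

1 mph = 1.46667 ft/s, so 24.53 × 1.46667 = 35.98 ft/s.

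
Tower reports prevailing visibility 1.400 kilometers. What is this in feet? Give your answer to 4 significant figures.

4593 ft

1 km = 3280.84 ft, so 1.400 × 3280.84 = 4593 ft.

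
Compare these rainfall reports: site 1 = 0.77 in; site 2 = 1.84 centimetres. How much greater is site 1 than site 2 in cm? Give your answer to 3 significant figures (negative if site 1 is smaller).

0.116 cm

site 1: 0.77 in = 1.95580 cm.
Difference: 1.95580 − 1.84000 = 0.116 cm.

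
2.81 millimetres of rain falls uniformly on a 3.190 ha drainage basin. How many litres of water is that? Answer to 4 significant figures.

89640 litres

Area: 3.190 ha = 31900 m².
1 mm over 1 m² is 1 L, so volume = 2.81 × 31900 = 89639 L ≈ 89640 L.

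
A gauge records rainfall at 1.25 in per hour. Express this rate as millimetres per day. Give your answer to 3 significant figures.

1.25 in/hour × 25.4 mm/in × 24 hour/day = 762 mm/day.

762 mm/day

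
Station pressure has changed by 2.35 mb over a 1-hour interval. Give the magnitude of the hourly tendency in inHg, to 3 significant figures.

0.0694 inHg per hour

2.35 mb / 1 h × 0.02953 inHg/mb = 0.0694 inHg/h.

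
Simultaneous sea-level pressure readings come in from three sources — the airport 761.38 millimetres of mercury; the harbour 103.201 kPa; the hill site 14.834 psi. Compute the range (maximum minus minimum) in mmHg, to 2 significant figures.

13 mmHg

the harbour: 103.201 kPa = 774.07 mmHg.
the hill site: 14.834 psi = 767.14 mmHg.
Spread: 774.07 − 761.38 = 13 mmHg.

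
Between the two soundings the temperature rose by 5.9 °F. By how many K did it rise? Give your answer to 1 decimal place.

Converting a difference, only the 9/5 scale factor applies: ΔK = 5.9 × 0.5556 = 3.3 K.

3.3 K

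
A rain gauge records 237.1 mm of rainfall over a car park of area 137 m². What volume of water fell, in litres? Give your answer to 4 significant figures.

1 mm over 1 m² is 1 L, so volume = 237.1 × 137 = 32482.7 L ≈ 32480 L.

32480 litres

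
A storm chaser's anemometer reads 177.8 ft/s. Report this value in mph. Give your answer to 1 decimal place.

121.2 mph

1 ft/s = 0.681818 mph, so 177.8 × 0.681818 = 121.2 mph.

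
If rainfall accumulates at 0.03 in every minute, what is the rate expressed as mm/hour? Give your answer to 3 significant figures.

45.7 mm/hour

0.03 in/minute × 25.4 mm/in × 60 minute/hour = 45.7 mm/hour.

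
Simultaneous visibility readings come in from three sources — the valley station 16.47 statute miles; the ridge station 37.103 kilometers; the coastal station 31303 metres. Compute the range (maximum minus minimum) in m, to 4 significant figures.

10600 m

the valley station: 16.47 SM = 26505.90 m.
the ridge station: 37.103 km = 37103.00 m.
Spread: 37103.00 − 26505.90 = 10600 m.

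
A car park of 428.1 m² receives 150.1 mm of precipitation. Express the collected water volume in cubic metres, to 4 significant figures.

64.26 cubic metres

1 mm over 1 m² is 1 L, so volume = 150.1 × 428.1 = 64257.81 L = 64.26 m³.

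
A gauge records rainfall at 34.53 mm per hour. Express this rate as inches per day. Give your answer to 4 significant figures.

32.63 in/day

34.53 mm/hour × 0.0393701 in/mm × 24 hour/day = 32.63 in/day.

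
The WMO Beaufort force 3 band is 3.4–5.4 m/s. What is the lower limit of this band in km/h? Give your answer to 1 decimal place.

12.2 km/h

3.4–5.4 m/s × 3.6 = 12.2–19.4 km/h.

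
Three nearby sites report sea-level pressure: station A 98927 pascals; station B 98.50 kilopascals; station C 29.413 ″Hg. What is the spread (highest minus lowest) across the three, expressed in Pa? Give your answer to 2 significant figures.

1100 Pa

station B: 98.50 kPa = 98500.00 Pa.
station C: 29.413 inHg = 99603.86 Pa.
Spread: 99603.86 − 98500.00 = 1100 Pa.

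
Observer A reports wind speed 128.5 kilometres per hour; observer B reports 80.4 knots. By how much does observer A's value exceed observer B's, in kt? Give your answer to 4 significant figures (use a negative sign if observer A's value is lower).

-11.02 kt

observer A: 128.5 km/h = 69.3844 kt.
Difference: 69.3844 − 80.4000 = -11.02 kt.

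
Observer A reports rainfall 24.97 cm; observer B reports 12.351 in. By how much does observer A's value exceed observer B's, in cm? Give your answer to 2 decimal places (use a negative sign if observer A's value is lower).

observer B: 12.351 in = 31.3715 cm.
Difference: 24.9700 − 31.3715 = -6.40 cm.

-6.40 cm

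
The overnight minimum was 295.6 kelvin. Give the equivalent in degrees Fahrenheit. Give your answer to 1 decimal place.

First to °C: 22.45 °C.
Then to °F: 72.4 °F.

72.4 °F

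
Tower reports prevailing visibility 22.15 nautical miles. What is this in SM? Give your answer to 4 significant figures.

25.49 SM

1 nmi = 1.15078 SM, so 22.15 × 1.15078 = 25.49 SM.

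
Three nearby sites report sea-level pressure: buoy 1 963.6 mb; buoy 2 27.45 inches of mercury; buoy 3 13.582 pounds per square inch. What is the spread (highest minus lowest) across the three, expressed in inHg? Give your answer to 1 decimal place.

buoy 1: 963.6 mb = 28.455 inHg.
buoy 3: 13.582 psi = 27.653 inHg.
Spread: 28.455 − 27.450 = 1.0 inHg.

1.0 inHg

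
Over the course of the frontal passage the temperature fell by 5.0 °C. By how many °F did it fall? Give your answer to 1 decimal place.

A change of 1 °C equals a change of 1.8 °F: Δ°F = 5.0 × 1.8 = 9.0 °F.

9.0 °F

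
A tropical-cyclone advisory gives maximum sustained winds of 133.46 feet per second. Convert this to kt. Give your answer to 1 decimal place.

1 ft/s = 0.592484 kt, so 133.46 × 0.592484 = 79.1 kt.

79.1 kt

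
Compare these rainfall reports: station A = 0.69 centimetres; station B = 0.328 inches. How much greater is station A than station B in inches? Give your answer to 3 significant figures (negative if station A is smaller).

station A: 0.69 cm = 0.271654 in.
Difference: 0.271654 − 0.328000 = -0.0563 in.

-0.0563 in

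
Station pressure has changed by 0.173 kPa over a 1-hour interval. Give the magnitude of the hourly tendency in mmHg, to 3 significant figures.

0.173 kPa / 1 h × 7.50062 mmHg/kPa = 1.30 mmHg/h.

1.30 mmHg per hour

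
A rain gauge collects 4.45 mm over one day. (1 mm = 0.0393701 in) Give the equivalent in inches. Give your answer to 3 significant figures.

0.175 in

1 mm = 0.0393701 in, so 4.45 × 0.0393701 = 0.175 in.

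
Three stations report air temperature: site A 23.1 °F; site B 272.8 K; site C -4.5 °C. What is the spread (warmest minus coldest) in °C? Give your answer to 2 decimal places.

site A: 23.1 °F = -4.944 °C.
site B: 272.8 K = -0.350 °C.
Spread: (-0.350) − (-4.944) = 4.594 °C.

4.59 °C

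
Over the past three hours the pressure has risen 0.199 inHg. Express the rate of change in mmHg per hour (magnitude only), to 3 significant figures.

1.68 mmHg per hour

0.199 inHg / 3 h × 25.4 mmHg/inHg = 1.68 mmHg/h.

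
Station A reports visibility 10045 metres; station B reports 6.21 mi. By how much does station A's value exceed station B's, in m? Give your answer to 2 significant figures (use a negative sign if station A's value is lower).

station B: 6.21 SM = 9994.03 m.
Difference: 10045.00 − 9994.03 = 51 m.

51 m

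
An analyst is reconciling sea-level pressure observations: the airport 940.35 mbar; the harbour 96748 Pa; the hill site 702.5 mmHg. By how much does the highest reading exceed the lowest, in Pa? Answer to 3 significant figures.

the airport: 940.35 mb = 94035.00 Pa.
the hill site: 702.5 mmHg = 93658.98 Pa.
Spread: 96748.00 − 93658.98 = 3090 Pa.

3090 Pa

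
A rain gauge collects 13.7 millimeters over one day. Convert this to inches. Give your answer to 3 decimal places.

0.539 in

1 mm = 0.0393701 in, so 13.7 × 0.0393701 = 0.539 in.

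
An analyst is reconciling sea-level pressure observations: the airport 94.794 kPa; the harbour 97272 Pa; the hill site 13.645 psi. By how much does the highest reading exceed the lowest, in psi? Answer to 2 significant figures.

0.46 psi

the airport: 94.794 kPa = 13.7487 psi.
the harbour: 97272 Pa = 14.1081 psi.
Spread: 14.1081 − 13.6450 = 0.46 psi.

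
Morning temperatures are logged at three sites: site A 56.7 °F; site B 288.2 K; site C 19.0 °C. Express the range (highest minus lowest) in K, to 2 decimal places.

5.28 K

site A: 56.7 °F = 13.722 °C.
site B: 288.2 K = 15.050 °C.
Spread: 19.000 − 13.722 = 5.278 °C.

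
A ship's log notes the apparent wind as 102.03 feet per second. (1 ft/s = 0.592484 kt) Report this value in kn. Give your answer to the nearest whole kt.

60 kt

1 ft/s = 0.592484 kt, so 102.03 × 0.592484 = 60 kt.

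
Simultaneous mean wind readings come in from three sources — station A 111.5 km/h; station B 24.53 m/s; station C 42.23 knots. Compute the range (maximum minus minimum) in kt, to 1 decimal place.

18.0 kt

station A: 111.5 km/h = 60.205 kt.
station B: 24.53 m/s = 47.683 kt.
Spread: 60.205 − 42.230 = 18.0 kt.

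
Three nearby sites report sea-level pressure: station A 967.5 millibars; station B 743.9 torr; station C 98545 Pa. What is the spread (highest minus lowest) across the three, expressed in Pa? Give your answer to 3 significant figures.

2430 Pa

station A: 967.5 mb = 96750.00 Pa.
station B: 743.9 mmHg = 99178.52 Pa.
Spread: 99178.52 − 96750.00 = 2430 Pa.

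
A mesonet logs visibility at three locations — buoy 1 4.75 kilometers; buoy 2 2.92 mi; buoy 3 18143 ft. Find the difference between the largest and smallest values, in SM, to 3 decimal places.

buoy 1: 4.75 km = 2.95151 SM.
buoy 3: 18143 ft = 3.43617 SM.
Spread: 3.43617 − 2.92000 = 0.516 SM.

0.516 SM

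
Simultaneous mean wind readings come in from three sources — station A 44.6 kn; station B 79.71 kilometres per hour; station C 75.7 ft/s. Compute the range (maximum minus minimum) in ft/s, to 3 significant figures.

station A: 44.6 kt = 75.2763 ft/s.
station B: 79.71 km/h = 72.6433 ft/s.
Spread: 75.7000 − 72.6433 = 3.06 ft/s.

3.06 ft/s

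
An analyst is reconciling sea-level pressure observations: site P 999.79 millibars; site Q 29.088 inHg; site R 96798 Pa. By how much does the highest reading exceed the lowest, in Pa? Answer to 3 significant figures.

site P: 999.79 mb = 99979.00 Pa.
site Q: 29.088 inHg = 98503.28 Pa.
Spread: 99979.00 − 96798.00 = 3180 Pa.

3180 Pa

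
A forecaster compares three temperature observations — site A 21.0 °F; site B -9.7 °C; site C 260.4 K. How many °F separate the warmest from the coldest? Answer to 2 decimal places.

11.95 °F

site A: 21.0 °F = -6.111 °C.
site C: 260.4 K = -12.750 °C.
Spread: (-6.111) − (-12.750) = 6.639 °C = 11.95 °F.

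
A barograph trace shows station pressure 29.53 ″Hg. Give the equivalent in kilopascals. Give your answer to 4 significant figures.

1 inHg = 3.38639 kPa, so 29.53 × 3.38639 = 100.0 kPa.

100.0 kPa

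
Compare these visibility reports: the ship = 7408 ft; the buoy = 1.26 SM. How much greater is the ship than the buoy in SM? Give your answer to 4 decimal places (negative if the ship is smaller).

0.1430 SM

the ship: 7408 ft = 1.403030 SM.
Difference: 1.403030 − 1.260000 = 0.1430 SM.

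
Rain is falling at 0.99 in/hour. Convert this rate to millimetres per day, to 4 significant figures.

0.99 in/hour × 25.4 mm/in × 24 hour/day = 603.5 mm/day.

603.5 mm/day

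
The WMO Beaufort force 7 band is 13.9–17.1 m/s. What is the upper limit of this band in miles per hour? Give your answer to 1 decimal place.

38.3 mph

13.9–17.1 m/s × 2.237 = 31.1–38.3 mph.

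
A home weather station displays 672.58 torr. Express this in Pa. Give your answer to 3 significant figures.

89700 Pa

1 mmHg = 133.322 Pa, so 672.58 × 133.322 = 89700 Pa.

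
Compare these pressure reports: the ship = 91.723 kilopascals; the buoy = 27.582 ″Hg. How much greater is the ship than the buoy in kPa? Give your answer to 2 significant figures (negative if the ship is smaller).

-1.7 kPa

the buoy: 27.582 inHg = 93.403 kPa.
Difference: 91.723 − 93.403 = -1.7 kPa.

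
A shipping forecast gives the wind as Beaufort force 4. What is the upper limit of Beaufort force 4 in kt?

Beaufort 4 (moderate breeze) spans 11–16 knots.

16 kt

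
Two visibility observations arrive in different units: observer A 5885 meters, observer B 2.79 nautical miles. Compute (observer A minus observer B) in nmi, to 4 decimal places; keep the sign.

0.3876 nmi

observer A: 5885 m = 3.177646 nmi.
Difference: 3.177646 − 2.790000 = 0.3876 nmi.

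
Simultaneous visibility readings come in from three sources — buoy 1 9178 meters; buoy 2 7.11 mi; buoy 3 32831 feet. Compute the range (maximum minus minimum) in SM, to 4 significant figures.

1.407 SM

buoy 1: 9178 m = 5.70294 SM.
buoy 3: 32831 ft = 6.21799 SM.
Spread: 7.11000 − 5.70294 = 1.407 SM.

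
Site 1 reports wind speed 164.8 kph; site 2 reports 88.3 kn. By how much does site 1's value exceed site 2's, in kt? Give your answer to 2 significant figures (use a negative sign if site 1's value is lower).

site 1: 164.8 km/h = 88.9849 kt.
Difference: 88.9849 − 88.3000 = 0.68 kt.

0.68 kt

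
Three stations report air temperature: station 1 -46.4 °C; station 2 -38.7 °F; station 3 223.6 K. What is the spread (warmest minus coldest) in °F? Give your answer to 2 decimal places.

18.49 °F

station 2: -38.7 °F = -39.278 °C.
station 3: 223.6 K = -49.550 °C.
Spread: (-39.278) − (-49.550) = 10.272 °C = 18.49 °F.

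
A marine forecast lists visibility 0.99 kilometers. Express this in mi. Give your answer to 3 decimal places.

0.615 SM

1 km = 0.621371 SM, so 0.99 × 0.621371 = 0.615 SM.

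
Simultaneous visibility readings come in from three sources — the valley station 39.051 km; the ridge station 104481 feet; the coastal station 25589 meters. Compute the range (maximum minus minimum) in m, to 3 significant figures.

the valley station: 39.051 km = 39051.00 m.
the ridge station: 104481 ft = 31845.81 m.
Spread: 39051.00 − 25589.00 = 13500 m.

13500 m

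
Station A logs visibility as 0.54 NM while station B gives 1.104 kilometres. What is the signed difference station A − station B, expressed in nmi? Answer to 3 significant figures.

-0.0561 nmi

station B: 1.104 km = 0.596112 nmi.
Difference: 0.540000 − 0.596112 = -0.0561 nmi.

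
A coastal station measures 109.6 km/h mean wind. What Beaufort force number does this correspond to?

109.6 km/h = 30.4 m/s, which is Beaufort 11 (violent storm, 28.5–32.6 m/s).

Beaufort force 11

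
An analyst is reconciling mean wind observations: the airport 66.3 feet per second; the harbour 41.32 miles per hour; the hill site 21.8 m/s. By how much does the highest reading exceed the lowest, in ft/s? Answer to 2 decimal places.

the harbour: 41.32 mph = 60.6027 ft/s.
the hill site: 21.8 m/s = 71.5223 ft/s.
Spread: 71.5223 − 60.6027 = 10.92 ft/s.

10.92 ft/s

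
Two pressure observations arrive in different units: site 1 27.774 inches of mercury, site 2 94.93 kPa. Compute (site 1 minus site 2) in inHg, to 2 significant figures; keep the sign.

-0.26 inHg

site 2: 94.93 kPa = 28.0328 inHg.
Difference: 27.7740 − 28.0328 = -0.26 inHg.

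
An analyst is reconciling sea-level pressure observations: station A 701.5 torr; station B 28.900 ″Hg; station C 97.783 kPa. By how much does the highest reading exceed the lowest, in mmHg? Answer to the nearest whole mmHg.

33 mmHg

station B: 28.900 inHg = 734.06 mmHg.
station C: 97.783 kPa = 733.43 mmHg.
Spread: 734.06 − 701.50 = 33 mmHg.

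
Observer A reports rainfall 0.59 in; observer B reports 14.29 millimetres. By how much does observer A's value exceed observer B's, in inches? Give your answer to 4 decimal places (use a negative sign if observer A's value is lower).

observer B: 14.29 mm = 0.562598 in.
Difference: 0.590000 − 0.562598 = 0.0274 in.

0.0274 in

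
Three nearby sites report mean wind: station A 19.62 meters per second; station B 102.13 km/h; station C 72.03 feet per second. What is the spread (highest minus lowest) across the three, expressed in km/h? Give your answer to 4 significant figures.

31.50 km/h

station A: 19.62 m/s = 70.6320 km/h.
station C: 72.03 ft/s = 79.0371 km/h.
Spread: 102.1300 − 70.6320 = 31.50 km/h.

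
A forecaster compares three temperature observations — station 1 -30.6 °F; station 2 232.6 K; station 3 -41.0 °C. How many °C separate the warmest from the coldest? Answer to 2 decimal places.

station 1: -30.6 °F = -34.778 °C.
station 2: 232.6 K = -40.550 °C.
Spread: (-34.778) − (-41.000) = 6.222 °C.

6.22 °C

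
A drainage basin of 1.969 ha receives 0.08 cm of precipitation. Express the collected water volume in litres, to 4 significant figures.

Depth: 0.08 cm × 10 = 0.8 mm.
Area: 1.969 ha = 19690 m².
1 mm over 1 m² is 1 L, so volume = 0.8 × 19690 = 15752 L ≈ 15750 L.

15750 litres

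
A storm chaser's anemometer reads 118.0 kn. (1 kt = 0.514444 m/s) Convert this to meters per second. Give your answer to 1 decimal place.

1 kt = 0.514444 m/s, so 118.0 × 0.514444 = 60.7 m/s.

60.7 m/s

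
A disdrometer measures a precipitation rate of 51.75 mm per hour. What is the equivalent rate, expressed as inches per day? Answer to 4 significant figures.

48.90 in/day

51.75 mm/hour × 0.0393701 in/mm × 24 hour/day = 48.90 in/day.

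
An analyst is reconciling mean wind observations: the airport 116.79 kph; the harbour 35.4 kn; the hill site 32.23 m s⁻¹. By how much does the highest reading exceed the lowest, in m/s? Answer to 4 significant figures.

14.23 m/s

the airport: 116.79 km/h = 32.4417 m/s.
the harbour: 35.4 kt = 18.2113 m/s.
Spread: 32.4417 − 18.2113 = 14.23 m/s.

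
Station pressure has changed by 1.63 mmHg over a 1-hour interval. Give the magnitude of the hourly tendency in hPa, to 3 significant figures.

1.63 mmHg / 1 h × 1.33322 hPa/mmHg = 2.17 hPa/h.

2.17 hPa per hour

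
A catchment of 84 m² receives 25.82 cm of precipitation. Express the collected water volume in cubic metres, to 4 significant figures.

Depth: 25.82 cm × 10 = 258.2 mm.
1 mm over 1 m² is 1 L, so volume = 258.2 × 84 = 21688.8 L = 21.69 m³.

21.69 cubic metres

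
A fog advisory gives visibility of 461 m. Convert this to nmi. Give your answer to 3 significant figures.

1 m = 0.000539957 nmi, so 461 × 0.000539957 = 0.249 nmi.

0.249 nmi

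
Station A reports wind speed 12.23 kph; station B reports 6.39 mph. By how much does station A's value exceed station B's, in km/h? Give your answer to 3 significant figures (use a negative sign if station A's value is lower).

1.95 km/h

station B: 6.39 mph = 10.2837 km/h.
Difference: 12.2300 − 10.2837 = 1.95 km/h.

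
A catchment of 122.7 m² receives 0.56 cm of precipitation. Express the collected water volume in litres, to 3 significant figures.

687 litres

Depth: 0.56 cm × 10 = 5.6 mm.
1 mm over 1 m² is 1 L, so volume = 5.6 × 122.7 = 687.12 L ≈ 687 L.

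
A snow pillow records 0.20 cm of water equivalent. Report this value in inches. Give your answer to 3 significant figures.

1 cm = 0.393701 in, so 0.20 × 0.393701 = 0.0787 in.

0.0787 in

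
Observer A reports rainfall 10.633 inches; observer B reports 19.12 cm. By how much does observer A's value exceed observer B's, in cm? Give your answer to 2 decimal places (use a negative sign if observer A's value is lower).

observer A: 10.633 in = 27.0078 cm.
Difference: 27.0078 − 19.1200 = 7.89 cm.

7.89 cm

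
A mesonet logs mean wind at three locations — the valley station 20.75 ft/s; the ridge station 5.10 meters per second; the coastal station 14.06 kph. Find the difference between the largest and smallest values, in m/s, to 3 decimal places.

the valley station: 20.75 ft/s = 6.32460 m/s.
the coastal station: 14.06 km/h = 3.90556 m/s.
Spread: 6.32460 − 3.90556 = 2.419 m/s.

2.419 m/s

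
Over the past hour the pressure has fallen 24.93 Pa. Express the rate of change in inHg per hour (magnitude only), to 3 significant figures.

0.00736 inHg per hour

24.93 Pa / 1 h × 0.0002953 inHg/Pa = 0.00736 inHg/h.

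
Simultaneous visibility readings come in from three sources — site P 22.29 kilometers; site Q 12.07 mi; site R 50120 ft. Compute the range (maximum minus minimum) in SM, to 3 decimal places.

site P: 22.29 km = 13.85036 SM.
site R: 50120 ft = 9.49242 SM.
Spread: 13.85036 − 9.49242 = 4.358 SM.

4.358 SM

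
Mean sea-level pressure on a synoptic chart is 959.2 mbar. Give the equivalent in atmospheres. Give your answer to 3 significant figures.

1 mb = 0.000986923 atm, so 959.2 × 0.000986923 = 0.947 atm.

0.947 atm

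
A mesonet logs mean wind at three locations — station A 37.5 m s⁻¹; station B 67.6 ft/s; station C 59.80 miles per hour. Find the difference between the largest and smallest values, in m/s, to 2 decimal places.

station B: 67.6 ft/s = 20.6045 m/s.
station C: 59.80 mph = 26.7330 m/s.
Spread: 37.5000 − 20.6045 = 16.90 m/s.

16.90 m/s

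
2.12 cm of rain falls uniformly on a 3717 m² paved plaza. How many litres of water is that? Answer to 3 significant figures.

78800 litres

Depth: 2.12 cm × 10 = 21.2 mm.
1 mm over 1 m² is 1 L, so volume = 21.2 × 3717 = 78800.4 L ≈ 78800 L.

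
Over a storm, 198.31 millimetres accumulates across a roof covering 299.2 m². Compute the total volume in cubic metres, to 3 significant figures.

1 mm over 1 m² is 1 L, so volume = 198.31 × 299.2 = 59334.352 L = 59.3 m³.

59.3 cubic metres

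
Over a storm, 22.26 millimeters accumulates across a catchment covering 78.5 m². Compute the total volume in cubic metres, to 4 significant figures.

1.747 cubic metres

1 mm over 1 m² is 1 L, so volume = 22.26 × 78.5 = 1747.41 L = 1.747 m³.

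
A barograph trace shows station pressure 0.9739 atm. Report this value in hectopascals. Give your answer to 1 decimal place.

1 atm = 1013.25 hPa, so 0.9739 × 1013.25 = 986.8 hPa.

986.8 hPa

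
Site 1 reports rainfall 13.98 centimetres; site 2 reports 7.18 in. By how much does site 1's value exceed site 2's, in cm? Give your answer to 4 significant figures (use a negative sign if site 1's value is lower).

-4.257 cm

site 2: 7.18 in = 18.23720 cm.
Difference: 13.98000 − 18.23720 = -4.257 cm.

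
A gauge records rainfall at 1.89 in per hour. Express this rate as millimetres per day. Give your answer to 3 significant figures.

1.89 in/hour × 25.4 mm/in × 24 hour/day = 1150 mm/day.

1150 mm/day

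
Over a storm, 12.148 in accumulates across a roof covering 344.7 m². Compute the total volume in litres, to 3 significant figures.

Depth: 12.148 in × 25.4 = 308.5592 mm.
1 mm over 1 m² is 1 L, so volume = 308.5592 × 344.7 = 106360.36 L ≈ 106000 L.

106000 litres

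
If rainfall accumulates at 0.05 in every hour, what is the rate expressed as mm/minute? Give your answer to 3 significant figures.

0.0212 mm/minute

0.05 in/hour × 25.4 mm/in × 0.0166667 hour/minute = 0.0212 mm/minute.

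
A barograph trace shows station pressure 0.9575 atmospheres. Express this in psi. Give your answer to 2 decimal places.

1 atm = 14.6959 psi, so 0.9575 × 14.6959 = 14.07 psi.

14.07 psi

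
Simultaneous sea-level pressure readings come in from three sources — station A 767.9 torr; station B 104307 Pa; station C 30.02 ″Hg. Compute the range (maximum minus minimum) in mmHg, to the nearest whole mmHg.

station B: 104307 Pa = 782.37 mmHg.
station C: 30.02 inHg = 762.51 mmHg.
Spread: 782.37 − 762.51 = 20 mmHg.

20 mmHg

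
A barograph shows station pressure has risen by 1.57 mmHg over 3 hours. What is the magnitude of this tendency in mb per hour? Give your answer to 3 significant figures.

0.698 mb per hour

1.57 mmHg / 3 h × 1.33322 mb/mmHg = 0.698 mb/h.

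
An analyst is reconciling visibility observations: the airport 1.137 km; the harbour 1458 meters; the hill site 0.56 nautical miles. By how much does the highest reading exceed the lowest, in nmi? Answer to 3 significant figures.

0.227 nmi

the airport: 1.137 km = 0.61393 nmi.
the harbour: 1458 m = 0.78726 nmi.
Spread: 0.78726 − 0.56000 = 0.227 nmi.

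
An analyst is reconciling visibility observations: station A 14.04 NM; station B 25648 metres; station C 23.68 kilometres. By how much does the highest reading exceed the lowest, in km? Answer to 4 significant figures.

station A: 14.04 nmi = 26.00208 km.
station B: 25648 m = 25.64800 km.
Spread: 26.00208 − 23.68000 = 2.322 km.

2.322 km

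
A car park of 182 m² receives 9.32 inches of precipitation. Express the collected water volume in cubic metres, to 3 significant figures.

Depth: 9.32 in × 25.4 = 236.728 mm.
1 mm over 1 m² is 1 L, so volume = 236.728 × 182 = 43084.496 L = 43.1 m³.

43.1 cubic metres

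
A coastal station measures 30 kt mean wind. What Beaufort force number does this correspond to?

30 kt lies in the Beaufort 7 band (near gale, 28–33 kt).

Beaufort force 7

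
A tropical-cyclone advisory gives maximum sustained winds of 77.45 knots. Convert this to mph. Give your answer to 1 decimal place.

1 kt = 1.15078 mph, so 77.45 × 1.15078 = 89.1 mph.

89.1 mph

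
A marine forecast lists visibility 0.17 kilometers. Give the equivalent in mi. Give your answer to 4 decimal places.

0.1056 SM

1 km = 0.621371 SM, so 0.17 × 0.621371 = 0.1056 SM.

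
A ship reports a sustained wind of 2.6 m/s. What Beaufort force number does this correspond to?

Beaufort force 2

2.6 m/s lies in the Beaufort 2 band (light breeze, 1.6–3.3 m/s).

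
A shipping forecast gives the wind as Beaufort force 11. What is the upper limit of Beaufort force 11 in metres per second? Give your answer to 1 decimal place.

32.6 m/s

Beaufort 11 (violent storm) spans 28.5–32.6 m/s.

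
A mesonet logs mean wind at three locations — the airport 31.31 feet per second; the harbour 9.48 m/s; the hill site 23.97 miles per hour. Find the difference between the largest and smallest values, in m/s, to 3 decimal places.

the airport: 31.31 ft/s = 9.54329 m/s.
the hill site: 23.97 mph = 10.71555 m/s.
Spread: 10.71555 − 9.48000 = 1.236 m/s.

1.236 m/s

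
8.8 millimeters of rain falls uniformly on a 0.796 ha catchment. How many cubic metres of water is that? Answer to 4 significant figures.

70.05 cubic metres

Area: 0.796 ha = 7960 m².
1 mm over 1 m² is 1 L, so volume = 8.8 × 7960 = 70048 L = 70.05 m³.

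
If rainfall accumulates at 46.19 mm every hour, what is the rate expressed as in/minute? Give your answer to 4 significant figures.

46.19 mm/hour × 0.0393701 in/mm × 0.0166667 hour/minute = 0.03031 in/minute.

0.03031 in/minute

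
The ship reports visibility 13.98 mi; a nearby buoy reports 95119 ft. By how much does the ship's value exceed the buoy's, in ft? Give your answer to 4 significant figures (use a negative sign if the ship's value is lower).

the ship: 13.98 SM = 73814.40 ft.
Difference: 73814.40 − 95119.00 = -21300 ft.

-21300 ft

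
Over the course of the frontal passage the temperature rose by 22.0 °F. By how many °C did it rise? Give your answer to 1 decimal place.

For a temperature change the 32° offset cancels: Δ°C = 22.0 × 0.5556 = 12.2 °C.

12.2 °C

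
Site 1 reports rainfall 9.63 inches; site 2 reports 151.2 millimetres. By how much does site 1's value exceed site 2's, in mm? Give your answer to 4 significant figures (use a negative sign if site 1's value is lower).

93.40 mm

site 1: 9.63 in = 244.6020 mm.
Difference: 244.6020 − 151.2000 = 93.40 mm.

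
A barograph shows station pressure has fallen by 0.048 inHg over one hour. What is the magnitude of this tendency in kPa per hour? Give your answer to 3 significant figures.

0.048 inHg / 1 h × 3.38639 kPa/inHg = 0.163 kPa/h.

0.163 kPa per hour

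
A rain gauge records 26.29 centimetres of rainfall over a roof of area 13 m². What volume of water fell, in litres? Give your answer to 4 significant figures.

3418 litres

Depth: 26.29 cm × 10 = 262.9 mm.
1 mm over 1 m² is 1 L, so volume = 262.9 × 13 = 3417.7 L ≈ 3418 L.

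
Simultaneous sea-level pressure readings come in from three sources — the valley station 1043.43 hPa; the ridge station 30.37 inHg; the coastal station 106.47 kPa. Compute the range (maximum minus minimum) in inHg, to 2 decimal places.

1.07 inHg

the valley station: 1043.43 hPa = 30.8125 inHg.
the coastal station: 106.47 kPa = 31.4406 inHg.
Spread: 31.4406 − 30.3700 = 1.07 inHg.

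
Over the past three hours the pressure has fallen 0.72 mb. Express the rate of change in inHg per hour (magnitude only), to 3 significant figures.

0.00709 inHg per hour

0.72 mb / 3 h × 0.02953 inHg/mb = 0.00709 inHg/h.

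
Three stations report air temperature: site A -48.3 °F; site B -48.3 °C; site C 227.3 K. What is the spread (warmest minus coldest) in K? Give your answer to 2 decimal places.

site A: -48.3 °F = -44.611 °C.
site C: 227.3 K = -45.850 °C.
Spread: (-44.611) − (-48.300) = 3.689 °C.

3.69 K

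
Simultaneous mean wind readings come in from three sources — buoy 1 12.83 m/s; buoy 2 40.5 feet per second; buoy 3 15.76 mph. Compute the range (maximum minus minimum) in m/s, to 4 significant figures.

5.785 m/s

buoy 2: 40.5 ft/s = 12.34440 m/s.
buoy 3: 15.76 mph = 7.04535 m/s.
Spread: 12.83000 − 7.04535 = 5.785 m/s.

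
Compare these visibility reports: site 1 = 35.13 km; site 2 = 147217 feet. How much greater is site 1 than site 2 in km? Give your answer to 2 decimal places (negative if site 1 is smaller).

-9.74 km

site 2: 147217 ft = 44.8717 km.
Difference: 35.1300 − 44.8717 = -9.74 km.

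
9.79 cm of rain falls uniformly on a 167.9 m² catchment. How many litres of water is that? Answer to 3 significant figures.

16400 litres

Depth: 9.79 cm × 10 = 97.9 mm.
1 mm over 1 m² is 1 L, so volume = 97.9 × 167.9 = 16437.41 L ≈ 16400 L.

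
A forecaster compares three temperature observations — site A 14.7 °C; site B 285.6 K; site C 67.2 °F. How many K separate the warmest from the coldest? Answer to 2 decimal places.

7.11 K

site B: 285.6 K = 12.450 °C.
site C: 67.2 °F = 19.556 °C.
Spread: 19.556 − 12.450 = 7.106 °C.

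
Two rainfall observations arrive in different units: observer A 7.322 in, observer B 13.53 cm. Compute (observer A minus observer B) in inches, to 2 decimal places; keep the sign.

observer B: 13.53 cm = 5.3268 in.
Difference: 7.3220 − 5.3268 = 2.00 in.

2.00 in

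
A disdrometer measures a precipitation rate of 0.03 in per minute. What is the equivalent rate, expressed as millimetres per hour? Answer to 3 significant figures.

45.7 mm/hour

0.03 in/minute × 25.4 mm/in × 60 minute/hour = 45.7 mm/hour.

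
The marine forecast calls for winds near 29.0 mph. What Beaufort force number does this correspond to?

Beaufort force 6

29.0 mph = 13.0 m/s, which is Beaufort 6 (strong breeze, 10.8–13.8 m/s).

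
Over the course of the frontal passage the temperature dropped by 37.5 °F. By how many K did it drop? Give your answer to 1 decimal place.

Converting a difference, only the 9/5 scale factor applies: ΔK = 37.5 × 0.5556 = 20.8 K.

20.8 K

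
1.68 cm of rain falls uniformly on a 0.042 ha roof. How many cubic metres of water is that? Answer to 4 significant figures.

Depth: 1.68 cm × 10 = 16.8 mm.
Area: 0.042 ha = 420 m².
1 mm over 1 m² is 1 L, so volume = 16.8 × 420 = 7056 L = 7.056 m³.

7.056 cubic metres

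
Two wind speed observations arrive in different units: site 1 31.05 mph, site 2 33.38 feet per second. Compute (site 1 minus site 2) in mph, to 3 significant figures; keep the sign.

8.29 mph

site 2: 33.38 ft/s = 22.7591 mph.
Difference: 31.0500 − 22.7591 = 8.29 mph.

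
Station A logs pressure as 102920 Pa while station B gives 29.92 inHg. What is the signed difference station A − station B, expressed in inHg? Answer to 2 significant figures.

0.47 inHg

station A: 102920 Pa = 30.3923 inHg.
Difference: 30.3923 − 29.9200 = 0.47 inHg.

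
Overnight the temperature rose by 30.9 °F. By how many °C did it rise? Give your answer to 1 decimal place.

For a temperature change the 32° offset cancels: Δ°C = 30.9 × 0.5556 = 17.2 °C.

17.2 °C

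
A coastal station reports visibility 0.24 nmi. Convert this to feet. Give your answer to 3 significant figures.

1460 ft

1 nmi = 6076.12 ft, so 0.24 × 6076.12 = 1460 ft.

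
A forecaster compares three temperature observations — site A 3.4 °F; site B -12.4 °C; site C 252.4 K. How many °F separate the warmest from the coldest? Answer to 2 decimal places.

15.03 °F

site A: 3.4 °F = -15.889 °C.
site C: 252.4 K = -20.750 °C.
Spread: (-12.400) − (-20.750) = 8.350 °C = 15.03 °F.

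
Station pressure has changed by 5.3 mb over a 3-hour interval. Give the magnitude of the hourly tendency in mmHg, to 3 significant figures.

5.3 mb / 3 h × 0.750062 mmHg/mb = 1.33 mmHg/h.

1.33 mmHg per hour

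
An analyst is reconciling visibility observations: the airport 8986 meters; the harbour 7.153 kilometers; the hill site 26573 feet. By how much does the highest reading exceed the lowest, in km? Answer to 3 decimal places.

1.833 km

the airport: 8986 m = 8.98600 km.
the hill site: 26573 ft = 8.09945 km.
Spread: 8.98600 − 7.15300 = 1.833 km.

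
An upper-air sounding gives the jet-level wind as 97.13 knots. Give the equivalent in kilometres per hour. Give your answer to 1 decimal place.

179.9 km/h

1 kt = 1.852 km/h, so 97.13 × 1.852 = 179.9 km/h.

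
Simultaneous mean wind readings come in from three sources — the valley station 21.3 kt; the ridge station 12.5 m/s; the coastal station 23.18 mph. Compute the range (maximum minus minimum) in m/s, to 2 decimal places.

the valley station: 21.3 kt = 10.9577 m/s.
the coastal station: 23.18 mph = 10.3624 m/s.
Spread: 12.5000 − 10.3624 = 2.14 m/s.

2.14 m/s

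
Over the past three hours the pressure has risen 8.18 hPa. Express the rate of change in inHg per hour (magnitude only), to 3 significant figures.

0.0805 inHg per hour

8.18 hPa / 3 h × 0.02953 inHg/hPa = 0.0805 inHg/h.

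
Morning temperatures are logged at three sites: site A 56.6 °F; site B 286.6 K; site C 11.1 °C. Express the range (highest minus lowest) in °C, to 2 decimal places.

2.57 °C

site A: 56.6 °F = 13.667 °C.
site B: 286.6 K = 13.450 °C.
Spread: 13.667 − 11.100 = 2.567 °C.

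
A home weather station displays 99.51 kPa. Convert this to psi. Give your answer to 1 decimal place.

1 kPa = 0.145038 psi, so 99.51 × 0.145038 = 14.4 psi.

14.4 psi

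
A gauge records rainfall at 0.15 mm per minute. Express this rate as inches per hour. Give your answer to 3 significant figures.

0.15 mm/minute × 0.0393701 in/mm × 60 minute/hour = 0.354 in/hour.

0.354 in/hour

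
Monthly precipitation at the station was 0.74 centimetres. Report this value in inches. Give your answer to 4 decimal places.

0.2913 in

1 cm = 0.393701 in, so 0.74 × 0.393701 = 0.2913 in.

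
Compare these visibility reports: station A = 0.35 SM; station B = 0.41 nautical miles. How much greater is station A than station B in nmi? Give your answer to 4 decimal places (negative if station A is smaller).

station A: 0.35 SM = 0.304142 nmi.
Difference: 0.304142 − 0.410000 = -0.1059 nmi.

-0.1059 nmi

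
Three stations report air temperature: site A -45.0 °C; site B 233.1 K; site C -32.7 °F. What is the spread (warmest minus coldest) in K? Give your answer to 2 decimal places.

site B: 233.1 K = -40.050 °C.
site C: -32.7 °F = -35.944 °C.
Spread: (-35.944) − (-45.000) = 9.056 °C.

9.06 K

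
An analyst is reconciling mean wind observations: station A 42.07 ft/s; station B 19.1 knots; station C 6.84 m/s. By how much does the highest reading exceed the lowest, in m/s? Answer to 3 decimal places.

station A: 42.07 ft/s = 12.82294 m/s.
station B: 19.1 kt = 9.82589 m/s.
Spread: 12.82294 − 6.84000 = 5.983 m/s.

5.983 m/s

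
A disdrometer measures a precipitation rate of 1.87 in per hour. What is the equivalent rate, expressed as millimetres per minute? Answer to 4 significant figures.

0.7916 mm/minute

1.87 in/hour × 25.4 mm/in × 0.0166667 hour/minute = 0.7916 mm/minute.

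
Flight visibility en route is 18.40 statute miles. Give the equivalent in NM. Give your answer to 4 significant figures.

1 SM = 0.868976 nmi, so 18.40 × 0.868976 = 15.99 nmi.

15.99 nmi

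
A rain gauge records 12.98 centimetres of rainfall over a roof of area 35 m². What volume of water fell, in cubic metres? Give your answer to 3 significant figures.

Depth: 12.98 cm × 10 = 129.8 mm.
1 mm over 1 m² is 1 L, so volume = 129.8 × 35 = 4543 L = 4.54 m³.

4.54 cubic metres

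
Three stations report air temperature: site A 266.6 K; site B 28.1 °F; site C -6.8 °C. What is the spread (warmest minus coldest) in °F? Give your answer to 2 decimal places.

8.34 °F

site A: 266.6 K = -6.550 °C.
site B: 28.1 °F = -2.167 °C.
Spread: (-2.167) − (-6.800) = 4.633 °C = 8.34 °F.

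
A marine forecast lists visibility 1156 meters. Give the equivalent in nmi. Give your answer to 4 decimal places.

0.6242 nmi

1 m = 0.000539957 nmi, so 1156 × 0.000539957 = 0.6242 nmi.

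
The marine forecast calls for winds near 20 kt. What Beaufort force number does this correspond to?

Beaufort force 5

20 kt lies in the Beaufort 5 band (fresh breeze, 17–21 kt).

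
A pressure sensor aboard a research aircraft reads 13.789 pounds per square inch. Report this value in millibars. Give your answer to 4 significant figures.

950.7 mb

1 psi = 68.9476 mb, so 13.789 × 68.9476 = 950.7 mb.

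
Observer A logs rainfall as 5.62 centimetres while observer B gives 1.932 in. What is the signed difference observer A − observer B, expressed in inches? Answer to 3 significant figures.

0.281 in

observer A: 5.62 cm = 2.21260 in.
Difference: 2.21260 − 1.93200 = 0.281 in.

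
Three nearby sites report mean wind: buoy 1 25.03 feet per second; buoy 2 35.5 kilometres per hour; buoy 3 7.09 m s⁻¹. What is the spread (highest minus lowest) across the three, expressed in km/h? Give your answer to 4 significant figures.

buoy 1: 25.03 ft/s = 27.46492 km/h.
buoy 3: 7.09 m/s = 25.52400 km/h.
Spread: 35.50000 − 25.52400 = 9.976 km/h.

9.976 km/h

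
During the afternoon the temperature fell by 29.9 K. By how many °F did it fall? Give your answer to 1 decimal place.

53.8 °F

Converting a difference, only the 9/5 scale factor applies: Δ°F = 29.9 × 1.8 = 53.8 °F.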